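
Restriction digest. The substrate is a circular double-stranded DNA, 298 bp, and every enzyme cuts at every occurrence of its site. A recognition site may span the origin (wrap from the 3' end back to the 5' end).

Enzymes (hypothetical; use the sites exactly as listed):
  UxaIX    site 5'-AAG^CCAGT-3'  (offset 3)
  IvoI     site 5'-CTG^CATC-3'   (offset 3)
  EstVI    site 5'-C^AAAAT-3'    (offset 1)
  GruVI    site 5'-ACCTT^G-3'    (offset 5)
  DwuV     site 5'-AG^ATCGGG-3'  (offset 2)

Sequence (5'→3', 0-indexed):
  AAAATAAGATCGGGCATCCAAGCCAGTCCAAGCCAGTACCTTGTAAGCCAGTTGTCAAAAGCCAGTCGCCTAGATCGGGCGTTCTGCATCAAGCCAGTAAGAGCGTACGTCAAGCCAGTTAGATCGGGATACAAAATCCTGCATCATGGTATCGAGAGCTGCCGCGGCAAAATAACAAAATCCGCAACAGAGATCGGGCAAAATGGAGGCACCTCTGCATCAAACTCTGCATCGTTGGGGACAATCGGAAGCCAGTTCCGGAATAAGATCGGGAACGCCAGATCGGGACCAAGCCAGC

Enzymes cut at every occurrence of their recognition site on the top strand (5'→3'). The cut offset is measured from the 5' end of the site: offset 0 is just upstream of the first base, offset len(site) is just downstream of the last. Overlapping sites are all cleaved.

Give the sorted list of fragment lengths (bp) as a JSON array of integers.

Scan for sites:
  UxaIX (AAGCCAGT, off=3): starts [19, 29, 44, 58, 90, 111, 248] → cuts [22, 32, 47, 61, 93, 114, 251]
  IvoI (CTGCATC, off=3): starts [83, 138, 214, 226] → cuts [86, 141, 217, 229]
  EstVI (CAAAAT, off=1): starts [131, 167, 175, 198, 297] → cuts [0, 132, 168, 176, 199]
  GruVI (ACCTTG, off=5): starts [37] → cuts [42]
  DwuV (AGATCGGG, off=2): starts [6, 71, 120, 190, 265, 279] → cuts [8, 73, 122, 192, 267, 281]

All cut coordinates (distinct, sorted): [0, 8, 22, 32, 42, 47, 61, 73, 86, 93, 114, 122, 132, 141, 168, 176, 192, 199, 217, 229, 251, 267, 281]

Fragments:
  0→8: 8 bp
  8→22: 14 bp
  22→32: 10 bp
  32→42: 10 bp
  42→47: 5 bp
  47→61: 14 bp
  61→73: 12 bp
  73→86: 13 bp
  86→93: 7 bp
  93→114: 21 bp
  114→122: 8 bp
  122→132: 10 bp
  132→141: 9 bp
  141→168: 27 bp
  168→176: 8 bp
  176→192: 16 bp
  192→199: 7 bp
  199→217: 18 bp
  217→229: 12 bp
  229→251: 22 bp
  251→267: 16 bp
  267→281: 14 bp
  281→0 (wrap): 298-281+0 = 17 bp

[5,7,7,8,8,8,9,10,10,10,12,12,13,14,14,14,16,16,17,18,21,22,27]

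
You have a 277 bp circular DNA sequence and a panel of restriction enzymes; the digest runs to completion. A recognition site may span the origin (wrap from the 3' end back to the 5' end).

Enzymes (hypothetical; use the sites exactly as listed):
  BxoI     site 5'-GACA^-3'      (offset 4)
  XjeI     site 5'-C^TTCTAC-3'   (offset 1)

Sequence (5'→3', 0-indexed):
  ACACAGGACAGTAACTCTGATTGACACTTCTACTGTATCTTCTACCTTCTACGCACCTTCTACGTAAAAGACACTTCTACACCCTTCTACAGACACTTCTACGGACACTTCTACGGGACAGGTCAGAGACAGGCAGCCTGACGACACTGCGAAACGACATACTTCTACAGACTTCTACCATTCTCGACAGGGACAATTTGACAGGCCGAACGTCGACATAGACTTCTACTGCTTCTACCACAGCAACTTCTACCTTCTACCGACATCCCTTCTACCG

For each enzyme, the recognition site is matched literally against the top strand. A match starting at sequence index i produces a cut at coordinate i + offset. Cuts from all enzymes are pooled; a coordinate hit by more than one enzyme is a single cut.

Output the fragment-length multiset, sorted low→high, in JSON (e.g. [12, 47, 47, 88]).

Scan for sites:
  BxoI GACA/4: at [6, 22, 69, 91, 103, 116, 127, 142, 155, 185, 191, 199, 214, 261, 276] ⇒ [3, 10, 26, 73, 95, 107, 120, 131, 146, 159, 189, 195, 203, 218, 265]
  XjeI CTTCTAC/1: at [26, 38, 45, 56, 73, 83, 95, 107, 161, 171, 222, 231, 246, 253, 268] ⇒ [27, 39, 46, 57, 74, 84, 96, 108, 162, 172, 223, 232, 247, 254, 269]

Pooled cuts: [3, 10, 26, 27, 39, 46, 57, 73, 74, 84, 95, 96, 107, 108, 120, 131, 146, 159, 162, 172, 189, 195, 203, 218, 223, 232, 247, 254, 265, 269]

Fragment lengths:
  3→10: 7 bp
  10→26: 16 bp
  26→27: 1 bp
  27→39: 12 bp
  39→46: 7 bp
  46→57: 11 bp
  57→73: 16 bp
  73→74: 1 bp
  74→84: 10 bp
  84→95: 11 bp
  95→96: 1 bp
  96→107: 11 bp
  107→108: 1 bp
  108→120: 12 bp
  120→131: 11 bp
  131→146: 15 bp
  146→159: 13 bp
  159→162: 3 bp
  162→172: 10 bp
  172→189: 17 bp
  189→195: 6 bp
  195→203: 8 bp
  203→218: 15 bp
  218→223: 5 bp
  223→232: 9 bp
  232→247: 15 bp
  247→254: 7 bp
  254→265: 11 bp
  265→269: 4 bp
  269→3 (wrap): 277-269+3 = 11 bp

[1,1,1,1,3,4,5,6,7,7,7,8,9,10,10,11,11,11,11,11,11,12,12,13,15,15,15,16,16,17]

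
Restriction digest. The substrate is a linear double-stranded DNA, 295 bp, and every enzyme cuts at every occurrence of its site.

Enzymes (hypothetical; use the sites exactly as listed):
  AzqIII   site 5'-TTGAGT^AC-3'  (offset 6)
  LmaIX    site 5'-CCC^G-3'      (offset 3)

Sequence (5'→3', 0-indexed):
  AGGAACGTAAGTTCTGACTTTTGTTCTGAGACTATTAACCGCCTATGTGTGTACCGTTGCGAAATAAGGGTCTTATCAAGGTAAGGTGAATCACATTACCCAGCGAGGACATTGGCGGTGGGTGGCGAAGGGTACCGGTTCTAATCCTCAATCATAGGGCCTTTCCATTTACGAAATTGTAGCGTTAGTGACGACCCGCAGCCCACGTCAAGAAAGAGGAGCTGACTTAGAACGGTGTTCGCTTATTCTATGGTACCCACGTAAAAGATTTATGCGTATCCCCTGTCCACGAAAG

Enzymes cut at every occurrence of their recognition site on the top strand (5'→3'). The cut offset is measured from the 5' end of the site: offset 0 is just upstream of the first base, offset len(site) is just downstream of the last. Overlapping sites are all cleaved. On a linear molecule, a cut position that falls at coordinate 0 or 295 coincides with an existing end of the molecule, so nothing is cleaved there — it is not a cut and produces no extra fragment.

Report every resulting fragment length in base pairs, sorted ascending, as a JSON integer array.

[98,197]

Site scan:
  AzqIII (TTGAGTAC, off=6): no sites
  LmaIX (CCCG, off=3): starts [194] → cuts [197]

Pooled cuts: [197]

Fragments:
  [0,197): 197 bp
  [197,295): 98 bp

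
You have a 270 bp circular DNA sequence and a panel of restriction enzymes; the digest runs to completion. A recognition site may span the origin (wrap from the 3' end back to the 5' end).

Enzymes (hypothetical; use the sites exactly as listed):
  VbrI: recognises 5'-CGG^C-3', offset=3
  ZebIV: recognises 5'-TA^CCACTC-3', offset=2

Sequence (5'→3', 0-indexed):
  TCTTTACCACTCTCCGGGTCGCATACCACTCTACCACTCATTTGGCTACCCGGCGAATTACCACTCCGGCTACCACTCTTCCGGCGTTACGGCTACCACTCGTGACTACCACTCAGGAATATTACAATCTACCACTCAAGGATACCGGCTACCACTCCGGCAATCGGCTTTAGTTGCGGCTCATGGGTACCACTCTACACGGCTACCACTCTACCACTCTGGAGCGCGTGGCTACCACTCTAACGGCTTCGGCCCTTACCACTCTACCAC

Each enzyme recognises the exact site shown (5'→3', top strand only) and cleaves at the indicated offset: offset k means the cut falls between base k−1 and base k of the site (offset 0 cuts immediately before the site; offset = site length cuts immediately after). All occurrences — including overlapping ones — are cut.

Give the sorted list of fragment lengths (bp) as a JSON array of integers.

Site scan:
  VbrI CGGC/3: at [50, 66, 81, 89, 145, 157, 164, 176, 199, 243, 249] ⇒ [53, 69, 84, 92, 148, 160, 167, 179, 202, 246, 252]
  ZebIV TACCACTC/2: at [4, 23, 31, 58, 70, 93, 106, 129, 149, 187, 203, 211, 232, 256, 264] ⇒ [6, 25, 33, 60, 72, 95, 108, 131, 151, 189, 205, 213, 234, 258, 266]

All cut coordinates (distinct, sorted): [6, 25, 33, 53, 60, 69, 72, 84, 92, 95, 108, 131, 148, 151, 160, 167, 179, 189, 202, 205, 213, 234, 246, 252, 258, 266]

Fragment lengths:
  6→25: 19 bp
  25→33: 8 bp
  33→53: 20 bp
  53→60: 7 bp
  60→69: 9 bp
  69→72: 3 bp
  72→84: 12 bp
  84→92: 8 bp
  92→95: 3 bp
  95→108: 13 bp
  108→131: 23 bp
  131→148: 17 bp
  148→151: 3 bp
  151→160: 9 bp
  160→167: 7 bp
  167→179: 12 bp
  179→189: 10 bp
  189→202: 13 bp
  202→205: 3 bp
  205→213: 8 bp
  213→234: 21 bp
  234→246: 12 bp
  246→252: 6 bp
  252→258: 6 bp
  258→266: 8 bp
  266→6 (wrap): 270-266+6 = 10 bp

[3,3,3,3,6,6,7,7,8,8,8,8,9,9,10,10,12,12,12,13,13,17,19,20,21,23]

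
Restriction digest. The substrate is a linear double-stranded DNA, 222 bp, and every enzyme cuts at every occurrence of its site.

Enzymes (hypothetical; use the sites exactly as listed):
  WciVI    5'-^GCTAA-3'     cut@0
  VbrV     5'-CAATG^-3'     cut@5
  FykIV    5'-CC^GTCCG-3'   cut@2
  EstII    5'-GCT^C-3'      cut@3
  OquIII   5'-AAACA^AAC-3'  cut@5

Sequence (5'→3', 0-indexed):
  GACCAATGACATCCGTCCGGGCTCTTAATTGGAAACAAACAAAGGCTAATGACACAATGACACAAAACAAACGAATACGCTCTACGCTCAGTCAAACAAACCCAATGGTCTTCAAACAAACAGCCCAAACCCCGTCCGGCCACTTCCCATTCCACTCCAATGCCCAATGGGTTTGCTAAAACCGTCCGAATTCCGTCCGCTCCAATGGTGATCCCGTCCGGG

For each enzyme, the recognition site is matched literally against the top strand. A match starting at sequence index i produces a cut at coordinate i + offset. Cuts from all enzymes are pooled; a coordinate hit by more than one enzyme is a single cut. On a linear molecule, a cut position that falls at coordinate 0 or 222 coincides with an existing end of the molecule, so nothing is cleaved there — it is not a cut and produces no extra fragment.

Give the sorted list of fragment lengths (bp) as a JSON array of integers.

Per-enzyme occurrences:
  WciVI GCTAA/0: at [44, 174] ⇒ [44, 174]
  VbrV CAATG/5: at [3, 54, 102, 157, 164, 202] ⇒ [8, 59, 107, 162, 169, 207]
  FykIV CCGTCCG/2: at [12, 131, 181, 192, 213] ⇒ [14, 133, 183, 194, 215]
  EstII GCTC/3: at [20, 78, 85, 198] ⇒ [23, 81, 88, 201]
  OquIII AAACAAAC/5: at [32, 64, 93, 113] ⇒ [37, 69, 98, 118]

Pooled cuts: [8, 14, 23, 37, 44, 59, 69, 81, 88, 98, 107, 118, 133, 162, 169, 174, 183, 194, 201, 207, 215]

Fragment lengths:
  [0,8): 8 bp
  [8,14): 6 bp
  [14,23): 9 bp
  [23,37): 14 bp
  [37,44): 7 bp
  [44,59): 15 bp
  [59,69): 10 bp
  [69,81): 12 bp
  [81,88): 7 bp
  [88,98): 10 bp
  [98,107): 9 bp
  [107,118): 11 bp
  [118,133): 15 bp
  [133,162): 29 bp
  [162,169): 7 bp
  [169,174): 5 bp
  [174,183): 9 bp
  [183,194): 11 bp
  [194,201): 7 bp
  [201,207): 6 bp
  [207,215): 8 bp
  [215,222): 7 bp

[5,6,6,7,7,7,7,7,8,8,9,9,9,10,10,11,11,12,14,15,15,29]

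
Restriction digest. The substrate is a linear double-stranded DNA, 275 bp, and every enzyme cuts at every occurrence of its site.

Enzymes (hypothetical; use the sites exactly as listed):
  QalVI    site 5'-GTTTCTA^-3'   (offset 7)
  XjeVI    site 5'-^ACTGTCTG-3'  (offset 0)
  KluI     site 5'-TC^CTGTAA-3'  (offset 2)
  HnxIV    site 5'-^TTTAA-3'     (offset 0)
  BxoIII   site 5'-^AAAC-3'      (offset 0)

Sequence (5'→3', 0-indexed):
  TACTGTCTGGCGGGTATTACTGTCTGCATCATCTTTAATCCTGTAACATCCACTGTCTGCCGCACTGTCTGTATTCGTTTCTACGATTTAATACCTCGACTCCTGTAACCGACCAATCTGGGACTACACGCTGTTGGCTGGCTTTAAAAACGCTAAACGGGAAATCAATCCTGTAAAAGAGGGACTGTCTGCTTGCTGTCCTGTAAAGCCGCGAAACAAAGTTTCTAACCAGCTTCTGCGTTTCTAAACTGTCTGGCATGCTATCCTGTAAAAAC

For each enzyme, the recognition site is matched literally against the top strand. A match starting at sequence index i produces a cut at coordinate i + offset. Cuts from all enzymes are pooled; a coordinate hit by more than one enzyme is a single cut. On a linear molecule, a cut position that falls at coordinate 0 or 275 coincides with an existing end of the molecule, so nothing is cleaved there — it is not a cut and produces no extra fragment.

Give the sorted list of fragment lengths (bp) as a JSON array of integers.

[1,1,1,3,4,5,6,7,7,11,12,13,13,14,15,16,16,17,17,18,18,20,40]

Site scan:
  QalVI (GTTTCTA, off=7): starts [76, 220, 239] → cuts [83, 227, 246]
  XjeVI (ACTGTCTG, off=0): starts [1, 18, 51, 63, 183, 247] → cuts [1, 18, 51, 63, 183, 247]
  KluI (TCCTGTAA, off=2): starts [38, 100, 168, 198, 263] → cuts [40, 102, 170, 200, 265]
  HnxIV (TTTAA, off=0): starts [33, 86, 142] → cuts [33, 86, 142]
  BxoIII (AAAC, off=0): starts [147, 154, 213, 245, 271] → cuts [147, 154, 213, 245, 271]

Pooled cuts: [1, 18, 33, 40, 51, 63, 83, 86, 102, 142, 147, 154, 170, 183, 200, 213, 227, 245, 246, 247, 265, 271]

Fragment lengths:
  [0,1): 1 bp
  [1,18): 17 bp
  [18,33): 15 bp
  [33,40): 7 bp
  [40,51): 11 bp
  [51,63): 12 bp
  [63,83): 20 bp
  [83,86): 3 bp
  [86,102): 16 bp
  [102,142): 40 bp
  [142,147): 5 bp
  [147,154): 7 bp
  [154,170): 16 bp
  [170,183): 13 bp
  [183,200): 17 bp
  [200,213): 13 bp
  [213,227): 14 bp
  [227,245): 18 bp
  [245,246): 1 bp
  [246,247): 1 bp
  [247,265): 18 bp
  [265,271): 6 bp
  [271,275): 4 bp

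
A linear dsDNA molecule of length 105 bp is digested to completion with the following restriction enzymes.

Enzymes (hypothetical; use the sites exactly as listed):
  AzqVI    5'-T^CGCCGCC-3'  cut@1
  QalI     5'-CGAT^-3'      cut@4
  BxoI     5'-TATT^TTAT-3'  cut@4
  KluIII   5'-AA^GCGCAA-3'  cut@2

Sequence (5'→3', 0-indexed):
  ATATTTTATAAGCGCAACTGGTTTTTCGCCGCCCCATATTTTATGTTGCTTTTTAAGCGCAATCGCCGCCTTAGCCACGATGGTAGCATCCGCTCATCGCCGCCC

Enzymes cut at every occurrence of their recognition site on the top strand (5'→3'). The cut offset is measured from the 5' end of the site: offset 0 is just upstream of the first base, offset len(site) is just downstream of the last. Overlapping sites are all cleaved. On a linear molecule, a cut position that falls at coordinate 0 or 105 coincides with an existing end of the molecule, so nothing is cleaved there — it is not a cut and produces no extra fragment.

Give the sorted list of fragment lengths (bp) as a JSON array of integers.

[5,6,7,8,14,15,16,16,18]

Site scan:
  AzqVI TCGCCGCC/1: at [25, 62, 96] ⇒ [26, 63, 97]
  QalI CGAT/4: at [77] ⇒ [81]
  BxoI TATTTTAT/4: at [1, 36] ⇒ [5, 40]
  KluIII AAGCGCAA/2: at [9, 54] ⇒ [11, 56]

All cut coordinates (distinct, sorted): [5, 11, 26, 40, 56, 63, 81, 97]

Fragments:
  [0,5): 5 bp
  [5,11): 6 bp
  [11,26): 15 bp
  [26,40): 14 bp
  [40,56): 16 bp
  [56,63): 7 bp
  [63,81): 18 bp
  [81,97): 16 bp
  [97,105): 8 bp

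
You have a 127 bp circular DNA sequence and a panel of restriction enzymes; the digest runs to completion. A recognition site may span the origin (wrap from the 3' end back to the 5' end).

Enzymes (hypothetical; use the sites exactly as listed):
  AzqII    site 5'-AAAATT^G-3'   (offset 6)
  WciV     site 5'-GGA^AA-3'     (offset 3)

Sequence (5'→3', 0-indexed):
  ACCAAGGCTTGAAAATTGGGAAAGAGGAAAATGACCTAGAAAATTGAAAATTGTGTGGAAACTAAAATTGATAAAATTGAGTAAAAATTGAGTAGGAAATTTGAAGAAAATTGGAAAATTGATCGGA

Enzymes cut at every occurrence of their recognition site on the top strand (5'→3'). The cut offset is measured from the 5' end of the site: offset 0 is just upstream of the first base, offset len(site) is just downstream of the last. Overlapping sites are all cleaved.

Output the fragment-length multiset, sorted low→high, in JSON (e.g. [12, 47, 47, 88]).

[3,4,5,7,7,7,8,9,10,11,15,17,24]

Per-enzyme occurrences:
  AzqII (AAAATTG, off=6): starts [11, 39, 46, 63, 72, 83, 106, 114] → cuts [17, 45, 52, 69, 78, 89, 112, 120]
  WciV (GGAAA, off=3): starts [18, 25, 56, 94, 112] → cuts [21, 28, 59, 97, 115]

Pooled cuts: [17, 21, 28, 45, 52, 59, 69, 78, 89, 97, 112, 115, 120]

Fragments:
  17→21: 4 bp
  21→28: 7 bp
  28→45: 17 bp
  45→52: 7 bp
  52→59: 7 bp
  59→69: 10 bp
  69→78: 9 bp
  78→89: 11 bp
  89→97: 8 bp
  97→112: 15 bp
  112→115: 3 bp
  115→120: 5 bp
  120→17 (wrap): 127-120+17 = 24 bp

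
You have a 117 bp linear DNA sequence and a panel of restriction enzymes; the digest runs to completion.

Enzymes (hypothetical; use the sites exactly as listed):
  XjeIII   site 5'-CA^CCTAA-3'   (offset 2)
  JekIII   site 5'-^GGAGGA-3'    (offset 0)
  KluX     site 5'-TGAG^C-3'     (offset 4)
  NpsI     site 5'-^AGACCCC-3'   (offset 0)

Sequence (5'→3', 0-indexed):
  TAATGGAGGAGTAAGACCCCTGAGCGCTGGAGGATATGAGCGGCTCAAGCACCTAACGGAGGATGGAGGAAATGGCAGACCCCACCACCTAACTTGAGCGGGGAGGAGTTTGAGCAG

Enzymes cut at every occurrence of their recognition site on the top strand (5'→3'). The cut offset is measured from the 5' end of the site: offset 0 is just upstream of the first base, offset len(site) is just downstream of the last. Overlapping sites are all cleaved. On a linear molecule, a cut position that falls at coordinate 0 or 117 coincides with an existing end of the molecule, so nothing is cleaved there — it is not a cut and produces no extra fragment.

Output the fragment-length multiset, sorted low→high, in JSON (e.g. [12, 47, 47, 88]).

[3,3,4,4,6,7,9,11,11,11,11,12,12,13]

Scan for sites:
  XjeIII (CACCTAA, off=2): starts [49, 85] → cuts [51, 87]
  JekIII (GGAGGA, off=0): starts [4, 28, 57, 64, 101] → cuts [4, 28, 57, 64, 101]
  KluX (TGAGC, off=4): starts [20, 36, 94, 110] → cuts [24, 40, 98, 114]
  NpsI (AGACCCC, off=0): starts [13, 76] → cuts [13, 76]

Pooled cuts: [4, 13, 24, 28, 40, 51, 57, 64, 76, 87, 98, 101, 114]

Fragments:
  [0,4): 4 bp
  [4,13): 9 bp
  [13,24): 11 bp
  [24,28): 4 bp
  [28,40): 12 bp
  [40,51): 11 bp
  [51,57): 6 bp
  [57,64): 7 bp
  [64,76): 12 bp
  [76,87): 11 bp
  [87,98): 11 bp
  [98,101): 3 bp
  [101,114): 13 bp
  [114,117): 3 bp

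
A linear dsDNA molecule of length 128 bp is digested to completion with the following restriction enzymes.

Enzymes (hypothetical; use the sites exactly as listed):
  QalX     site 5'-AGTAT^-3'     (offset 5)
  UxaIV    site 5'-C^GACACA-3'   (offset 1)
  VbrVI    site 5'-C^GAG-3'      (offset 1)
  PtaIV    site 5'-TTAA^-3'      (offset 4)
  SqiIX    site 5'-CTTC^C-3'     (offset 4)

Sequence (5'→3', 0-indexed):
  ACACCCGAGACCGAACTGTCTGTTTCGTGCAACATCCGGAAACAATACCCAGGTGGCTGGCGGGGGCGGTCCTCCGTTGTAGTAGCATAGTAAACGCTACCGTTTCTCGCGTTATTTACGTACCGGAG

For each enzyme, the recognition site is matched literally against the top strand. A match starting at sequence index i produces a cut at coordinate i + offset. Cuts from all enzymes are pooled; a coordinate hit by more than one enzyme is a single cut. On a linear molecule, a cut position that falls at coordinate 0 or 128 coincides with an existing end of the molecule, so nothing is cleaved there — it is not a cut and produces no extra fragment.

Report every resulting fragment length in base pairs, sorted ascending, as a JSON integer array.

[6,122]

Site scan:
  QalX (AGTAT, off=5): no sites
  UxaIV (CGACACA, off=1): no sites
  VbrVI (CGAG, off=1): starts [5] → cuts [6]
  PtaIV (TTAA, off=4): no sites
  SqiIX (CTTCC, off=4): no sites

All cut coordinates (distinct, sorted): [6]

Fragments:
  [0,6): 6 bp
  [6,128): 122 bp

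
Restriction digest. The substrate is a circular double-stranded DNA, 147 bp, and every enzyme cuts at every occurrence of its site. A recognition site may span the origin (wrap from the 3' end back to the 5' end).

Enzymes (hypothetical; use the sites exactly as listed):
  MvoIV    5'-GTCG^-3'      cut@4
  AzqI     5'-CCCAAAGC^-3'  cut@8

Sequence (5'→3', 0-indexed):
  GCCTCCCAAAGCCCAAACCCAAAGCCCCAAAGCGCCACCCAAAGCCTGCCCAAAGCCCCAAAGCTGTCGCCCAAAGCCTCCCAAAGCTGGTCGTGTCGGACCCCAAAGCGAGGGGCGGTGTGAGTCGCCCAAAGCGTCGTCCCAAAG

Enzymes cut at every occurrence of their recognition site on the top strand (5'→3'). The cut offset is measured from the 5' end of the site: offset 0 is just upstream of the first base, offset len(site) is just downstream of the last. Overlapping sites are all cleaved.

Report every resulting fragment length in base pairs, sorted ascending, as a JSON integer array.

[4,5,5,6,8,8,8,8,10,11,11,12,13,18,20]

Site scan:
  MvoIV (GTCG, off=4): starts [65, 89, 94, 123, 135] → cuts [69, 93, 98, 127, 139]
  AzqI (CCCAAAGC, off=8): starts [4, 17, 25, 37, 48, 56, 69, 79, 101, 127] → cuts [12, 25, 33, 45, 56, 64, 77, 87, 109, 135]

All cut coordinates (distinct, sorted): [12, 25, 33, 45, 56, 64, 69, 77, 87, 93, 98, 109, 127, 135, 139]

Fragments:
  12→25: 13 bp
  25→33: 8 bp
  33→45: 12 bp
  45→56: 11 bp
  56→64: 8 bp
  64→69: 5 bp
  69→77: 8 bp
  77→87: 10 bp
  87→93: 6 bp
  93→98: 5 bp
  98→109: 11 bp
  109→127: 18 bp
  127→135: 8 bp
  135→139: 4 bp
  139→12 (wrap): 147-139+12 = 20 bp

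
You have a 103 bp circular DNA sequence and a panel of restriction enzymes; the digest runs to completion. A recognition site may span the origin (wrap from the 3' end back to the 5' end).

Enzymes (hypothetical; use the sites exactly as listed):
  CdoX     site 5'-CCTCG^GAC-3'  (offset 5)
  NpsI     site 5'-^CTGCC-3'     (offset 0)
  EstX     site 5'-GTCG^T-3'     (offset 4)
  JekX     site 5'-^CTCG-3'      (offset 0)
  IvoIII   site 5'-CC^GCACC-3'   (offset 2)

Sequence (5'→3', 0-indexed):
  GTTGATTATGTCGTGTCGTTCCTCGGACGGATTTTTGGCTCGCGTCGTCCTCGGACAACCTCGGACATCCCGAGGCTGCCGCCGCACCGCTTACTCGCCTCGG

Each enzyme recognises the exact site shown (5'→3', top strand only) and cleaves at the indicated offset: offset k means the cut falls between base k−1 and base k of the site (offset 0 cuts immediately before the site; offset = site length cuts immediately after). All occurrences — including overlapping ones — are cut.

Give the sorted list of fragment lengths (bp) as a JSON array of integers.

Scan for sites:
  CdoX (CCTCGGAC, off=5): starts [20, 48, 58] → cuts [25, 53, 63]
  NpsI (CTGCC, off=0): starts [75] → cuts [75]
  EstX (GTCGT, off=4): starts [9, 14, 43] → cuts [13, 18, 47]
  JekX (CTCG, off=0): starts [21, 38, 49, 59, 93, 98] → cuts [21, 38, 49, 59, 93, 98]
  IvoIII (CCGCACC, off=2): starts [81] → cuts [83]

All cut coordinates (distinct, sorted): [13, 18, 21, 25, 38, 47, 49, 53, 59, 63, 75, 83, 93, 98]

Fragments:
  13→18: 5 bp
  18→21: 3 bp
  21→25: 4 bp
  25→38: 13 bp
  38→47: 9 bp
  47→49: 2 bp
  49→53: 4 bp
  53→59: 6 bp
  59→63: 4 bp
  63→75: 12 bp
  75→83: 8 bp
  83→93: 10 bp
  93→98: 5 bp
  98→13 (wrap): 103-98+13 = 18 bp

[2,3,4,4,4,5,5,6,8,9,10,12,13,18]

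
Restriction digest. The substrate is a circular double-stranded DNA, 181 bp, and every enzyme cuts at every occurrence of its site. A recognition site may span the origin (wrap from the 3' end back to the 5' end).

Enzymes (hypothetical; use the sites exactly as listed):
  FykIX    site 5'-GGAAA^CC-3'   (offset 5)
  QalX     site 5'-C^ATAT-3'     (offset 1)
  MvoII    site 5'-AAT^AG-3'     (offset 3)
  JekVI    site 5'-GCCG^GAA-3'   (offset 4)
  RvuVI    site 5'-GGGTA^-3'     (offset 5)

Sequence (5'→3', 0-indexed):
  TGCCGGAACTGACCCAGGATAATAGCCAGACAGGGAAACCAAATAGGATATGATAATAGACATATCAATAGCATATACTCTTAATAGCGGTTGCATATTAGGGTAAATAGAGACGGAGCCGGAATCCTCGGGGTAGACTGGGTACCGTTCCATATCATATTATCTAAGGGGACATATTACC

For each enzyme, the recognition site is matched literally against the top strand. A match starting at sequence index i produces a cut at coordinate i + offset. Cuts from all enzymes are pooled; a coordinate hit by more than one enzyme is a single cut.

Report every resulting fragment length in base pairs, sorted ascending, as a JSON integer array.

[3,3,4,5,6,7,8,9,9,11,13,13,13,13,14,15,17,18]

Per-enzyme occurrences:
  FykIX (GGAAACC, off=5): starts [33] → cuts [38]
  QalX (CATAT, off=1): starts [60, 71, 93, 150, 155, 172] → cuts [61, 72, 94, 151, 156, 173]
  MvoII (AATAG, off=3): starts [20, 41, 54, 66, 82, 105] → cuts [23, 44, 57, 69, 85, 108]
  JekVI (GCCGGAA, off=4): starts [1, 117] → cuts [5, 121]
  RvuVI (GGGTA, off=5): starts [100, 130, 139] → cuts [105, 135, 144]

Pooled cuts: [5, 23, 38, 44, 57, 61, 69, 72, 85, 94, 105, 108, 121, 135, 144, 151, 156, 173]

Fragments:
  5→23: 18 bp
  23→38: 15 bp
  38→44: 6 bp
  44→57: 13 bp
  57→61: 4 bp
  61→69: 8 bp
  69→72: 3 bp
  72→85: 13 bp
  85→94: 9 bp
  94→105: 11 bp
  105→108: 3 bp
  108→121: 13 bp
  121→135: 14 bp
  135→144: 9 bp
  144→151: 7 bp
  151→156: 5 bp
  156→173: 17 bp
  173→5 (wrap): 181-173+5 = 13 bp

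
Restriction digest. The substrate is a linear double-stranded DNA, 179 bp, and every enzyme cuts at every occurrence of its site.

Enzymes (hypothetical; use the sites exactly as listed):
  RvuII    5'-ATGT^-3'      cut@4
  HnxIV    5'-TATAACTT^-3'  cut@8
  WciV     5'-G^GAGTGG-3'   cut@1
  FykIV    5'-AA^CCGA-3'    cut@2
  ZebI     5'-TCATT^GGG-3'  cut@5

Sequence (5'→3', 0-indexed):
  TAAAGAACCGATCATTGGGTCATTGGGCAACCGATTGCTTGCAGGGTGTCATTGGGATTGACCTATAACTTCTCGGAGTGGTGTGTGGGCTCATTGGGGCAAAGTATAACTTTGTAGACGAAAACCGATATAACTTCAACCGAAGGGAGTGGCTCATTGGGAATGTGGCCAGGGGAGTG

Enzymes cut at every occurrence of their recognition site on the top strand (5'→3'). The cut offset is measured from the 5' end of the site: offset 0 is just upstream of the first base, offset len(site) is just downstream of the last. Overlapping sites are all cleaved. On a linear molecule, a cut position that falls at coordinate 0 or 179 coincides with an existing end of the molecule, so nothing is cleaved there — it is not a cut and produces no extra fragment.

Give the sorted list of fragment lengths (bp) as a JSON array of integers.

Scan for sites:
  RvuII ATGT/4: at [162] ⇒ [166]
  HnxIV TATAACTT/8: at [63, 104, 128] ⇒ [71, 112, 136]
  WciV GGAGTGG/1: at [74, 145] ⇒ [75, 146]
  FykIV AACCGA/2: at [5, 28, 122, 137] ⇒ [7, 30, 124, 139]
  ZebI TCATTGGG/5: at [11, 19, 48, 90, 153] ⇒ [16, 24, 53, 95, 158]

All cut coordinates (distinct, sorted): [7, 16, 24, 30, 53, 71, 75, 95, 112, 124, 136, 139, 146, 158, 166]

Fragment lengths:
  [0,7): 7 bp
  [7,16): 9 bp
  [16,24): 8 bp
  [24,30): 6 bp
  [30,53): 23 bp
  [53,71): 18 bp
  [71,75): 4 bp
  [75,95): 20 bp
  [95,112): 17 bp
  [112,124): 12 bp
  [124,136): 12 bp
  [136,139): 3 bp
  [139,146): 7 bp
  [146,158): 12 bp
  [158,166): 8 bp
  [166,179): 13 bp

[3,4,6,7,7,8,8,9,12,12,12,13,17,18,20,23]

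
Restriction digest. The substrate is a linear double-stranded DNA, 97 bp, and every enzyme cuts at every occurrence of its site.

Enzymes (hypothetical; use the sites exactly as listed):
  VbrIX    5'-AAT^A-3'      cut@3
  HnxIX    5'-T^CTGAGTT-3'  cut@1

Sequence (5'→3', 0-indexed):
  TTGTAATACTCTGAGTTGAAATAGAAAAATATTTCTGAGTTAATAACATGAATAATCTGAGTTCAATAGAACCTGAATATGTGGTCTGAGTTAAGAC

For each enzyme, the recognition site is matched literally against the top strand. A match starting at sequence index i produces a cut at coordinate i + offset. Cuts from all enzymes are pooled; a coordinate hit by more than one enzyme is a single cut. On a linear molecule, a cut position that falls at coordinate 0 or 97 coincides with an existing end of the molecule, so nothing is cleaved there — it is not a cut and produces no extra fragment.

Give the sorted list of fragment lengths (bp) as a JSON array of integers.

[3,3,4,7,7,8,9,10,11,11,12,12]

Site scan:
  VbrIX AATA/3: at [4, 19, 27, 41, 50, 64, 75] ⇒ [7, 22, 30, 44, 53, 67, 78]
  HnxIX TCTGAGTT/1: at [9, 33, 55, 84] ⇒ [10, 34, 56, 85]

Pooled cuts: [7, 10, 22, 30, 34, 44, 53, 56, 67, 78, 85]

Fragments:
  [0,7): 7 bp
  [7,10): 3 bp
  [10,22): 12 bp
  [22,30): 8 bp
  [30,34): 4 bp
  [34,44): 10 bp
  [44,53): 9 bp
  [53,56): 3 bp
  [56,67): 11 bp
  [67,78): 11 bp
  [78,85): 7 bp
  [85,97): 12 bp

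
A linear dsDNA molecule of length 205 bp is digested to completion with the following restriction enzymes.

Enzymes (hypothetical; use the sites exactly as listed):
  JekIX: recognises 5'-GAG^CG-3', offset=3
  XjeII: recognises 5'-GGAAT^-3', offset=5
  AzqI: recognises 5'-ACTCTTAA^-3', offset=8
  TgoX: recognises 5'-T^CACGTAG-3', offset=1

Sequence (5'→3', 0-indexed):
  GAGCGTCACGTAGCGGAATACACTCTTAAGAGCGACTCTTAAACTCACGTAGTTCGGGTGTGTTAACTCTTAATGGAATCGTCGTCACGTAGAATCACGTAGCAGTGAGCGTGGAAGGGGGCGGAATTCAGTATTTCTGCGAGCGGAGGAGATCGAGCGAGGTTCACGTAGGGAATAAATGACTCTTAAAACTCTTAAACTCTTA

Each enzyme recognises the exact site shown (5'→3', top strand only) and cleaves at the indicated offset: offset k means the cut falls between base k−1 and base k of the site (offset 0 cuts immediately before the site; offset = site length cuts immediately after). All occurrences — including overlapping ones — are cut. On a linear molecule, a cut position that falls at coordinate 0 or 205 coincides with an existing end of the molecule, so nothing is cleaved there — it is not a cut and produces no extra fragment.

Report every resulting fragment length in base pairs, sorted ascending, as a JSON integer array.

Site scan:
  JekIX (GAGCG, off=3): starts [0, 29, 106, 140, 154] → cuts [3, 32, 109, 143, 157]
  XjeII (GGAAT, off=5): starts [14, 74, 122, 171] → cuts [19, 79, 127, 176]
  AzqI (ACTCTTAA, off=8): starts [21, 34, 65, 181, 190] → cuts [29, 42, 73, 189, 198]
  TgoX (TCACGTAG, off=1): starts [5, 44, 84, 94, 163] → cuts [6, 45, 85, 95, 164]

Pooled cuts: [3, 6, 19, 29, 32, 42, 45, 73, 79, 85, 95, 109, 127, 143, 157, 164, 176, 189, 198]

Fragments:
  [0,3): 3 bp
  [3,6): 3 bp
  [6,19): 13 bp
  [19,29): 10 bp
  [29,32): 3 bp
  [32,42): 10 bp
  [42,45): 3 bp
  [45,73): 28 bp
  [73,79): 6 bp
  [79,85): 6 bp
  [85,95): 10 bp
  [95,109): 14 bp
  [109,127): 18 bp
  [127,143): 16 bp
  [143,157): 14 bp
  [157,164): 7 bp
  [164,176): 12 bp
  [176,189): 13 bp
  [189,198): 9 bp
  [198,205): 7 bp

[3,3,3,3,6,6,7,7,9,10,10,10,12,13,13,14,14,16,18,28]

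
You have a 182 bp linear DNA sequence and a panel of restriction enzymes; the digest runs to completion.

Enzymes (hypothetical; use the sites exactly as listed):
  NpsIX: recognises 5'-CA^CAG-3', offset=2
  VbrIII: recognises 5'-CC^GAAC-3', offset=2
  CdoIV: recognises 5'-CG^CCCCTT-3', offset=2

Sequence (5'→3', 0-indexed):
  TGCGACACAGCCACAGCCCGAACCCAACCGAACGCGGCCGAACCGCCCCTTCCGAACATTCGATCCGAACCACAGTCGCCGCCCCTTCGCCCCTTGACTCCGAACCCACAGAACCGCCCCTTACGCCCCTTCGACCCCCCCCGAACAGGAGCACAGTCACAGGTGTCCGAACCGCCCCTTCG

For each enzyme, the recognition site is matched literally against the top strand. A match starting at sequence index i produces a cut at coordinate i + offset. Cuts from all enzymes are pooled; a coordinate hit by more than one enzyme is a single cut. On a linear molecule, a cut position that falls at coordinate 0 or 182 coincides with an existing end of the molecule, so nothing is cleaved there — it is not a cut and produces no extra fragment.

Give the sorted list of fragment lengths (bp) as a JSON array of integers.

[6,6,6,6,6,6,7,7,8,8,8,8,9,9,9,10,10,11,12,13,17]

Scan for sites:
  NpsIX (CACAG, off=2): starts [5, 11, 70, 106, 151, 157] → cuts [7, 13, 72, 108, 153, 159]
  VbrIII (CCGAAC, off=2): starts [17, 27, 37, 51, 64, 99, 140, 166] → cuts [19, 29, 39, 53, 66, 101, 142, 168]
  CdoIV (CGCCCCTT, off=2): starts [43, 79, 87, 114, 123, 172] → cuts [45, 81, 89, 116, 125, 174]

All cut coordinates (distinct, sorted): [7, 13, 19, 29, 39, 45, 53, 66, 72, 81, 89, 101, 108, 116, 125, 142, 153, 159, 168, 174]

Fragments:
  [0,7): 7 bp
  [7,13): 6 bp
  [13,19): 6 bp
  [19,29): 10 bp
  [29,39): 10 bp
  [39,45): 6 bp
  [45,53): 8 bp
  [53,66): 13 bp
  [66,72): 6 bp
  [72,81): 9 bp
  [81,89): 8 bp
  [89,101): 12 bp
  [101,108): 7 bp
  [108,116): 8 bp
  [116,125): 9 bp
  [125,142): 17 bp
  [142,153): 11 bp
  [153,159): 6 bp
  [159,168): 9 bp
  [168,174): 6 bp
  [174,182): 8 bp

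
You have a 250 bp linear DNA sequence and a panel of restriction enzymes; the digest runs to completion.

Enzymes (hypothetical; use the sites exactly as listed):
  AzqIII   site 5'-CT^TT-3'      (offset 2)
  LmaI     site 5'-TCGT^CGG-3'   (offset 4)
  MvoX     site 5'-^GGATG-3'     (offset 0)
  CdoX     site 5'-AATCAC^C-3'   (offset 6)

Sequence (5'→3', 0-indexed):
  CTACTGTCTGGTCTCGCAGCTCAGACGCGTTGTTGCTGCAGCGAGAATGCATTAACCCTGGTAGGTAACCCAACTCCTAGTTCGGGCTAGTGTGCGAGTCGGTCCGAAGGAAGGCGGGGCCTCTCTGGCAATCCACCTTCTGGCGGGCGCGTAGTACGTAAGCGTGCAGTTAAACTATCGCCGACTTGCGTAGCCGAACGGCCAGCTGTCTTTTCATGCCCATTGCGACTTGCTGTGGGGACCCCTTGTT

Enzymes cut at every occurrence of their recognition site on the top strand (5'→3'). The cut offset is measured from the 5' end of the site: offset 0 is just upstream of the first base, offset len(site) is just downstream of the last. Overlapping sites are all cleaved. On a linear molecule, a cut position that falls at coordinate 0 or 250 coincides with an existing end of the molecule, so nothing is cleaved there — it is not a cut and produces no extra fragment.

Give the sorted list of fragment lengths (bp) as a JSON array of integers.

Scan for sites:
  AzqIII CTTT/2: at [209] ⇒ [211]
  LmaI (TCGTCGG, off=4): no sites
  MvoX (GGATG, off=0): no sites
  CdoX (AATCACC, off=6): no sites

Pooled cuts: [211]

Fragments:
  [0,211): 211 bp
  [211,250): 39 bp

[39,211]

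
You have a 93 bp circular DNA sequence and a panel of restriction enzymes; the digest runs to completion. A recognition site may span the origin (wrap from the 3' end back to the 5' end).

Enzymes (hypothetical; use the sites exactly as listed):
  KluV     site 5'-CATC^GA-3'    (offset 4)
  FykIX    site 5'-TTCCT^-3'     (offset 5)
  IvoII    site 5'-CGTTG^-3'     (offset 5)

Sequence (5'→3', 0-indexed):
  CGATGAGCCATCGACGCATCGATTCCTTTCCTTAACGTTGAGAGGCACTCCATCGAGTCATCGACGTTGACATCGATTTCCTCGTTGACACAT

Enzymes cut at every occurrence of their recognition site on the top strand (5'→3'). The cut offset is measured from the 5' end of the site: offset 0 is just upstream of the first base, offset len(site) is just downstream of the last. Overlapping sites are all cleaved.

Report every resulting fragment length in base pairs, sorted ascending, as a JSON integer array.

Site scan:
  KluV CATCGA/4: at [8, 16, 50, 58, 70, 90] ⇒ [1, 12, 20, 54, 62, 74]
  FykIX TTCCT/5: at [22, 27, 77] ⇒ [27, 32, 82]
  IvoII CGTTG/5: at [35, 64, 82] ⇒ [40, 69, 87]

Pooled cuts: [1, 12, 20, 27, 32, 40, 54, 62, 69, 74, 82, 87]

Fragment lengths:
  1→12: 11 bp
  12→20: 8 bp
  20→27: 7 bp
  27→32: 5 bp
  32→40: 8 bp
  40→54: 14 bp
  54→62: 8 bp
  62→69: 7 bp
  69→74: 5 bp
  74→82: 8 bp
  82→87: 5 bp
  87→1 (wrap): 93-87+1 = 7 bp

[5,5,5,7,7,7,8,8,8,8,11,14]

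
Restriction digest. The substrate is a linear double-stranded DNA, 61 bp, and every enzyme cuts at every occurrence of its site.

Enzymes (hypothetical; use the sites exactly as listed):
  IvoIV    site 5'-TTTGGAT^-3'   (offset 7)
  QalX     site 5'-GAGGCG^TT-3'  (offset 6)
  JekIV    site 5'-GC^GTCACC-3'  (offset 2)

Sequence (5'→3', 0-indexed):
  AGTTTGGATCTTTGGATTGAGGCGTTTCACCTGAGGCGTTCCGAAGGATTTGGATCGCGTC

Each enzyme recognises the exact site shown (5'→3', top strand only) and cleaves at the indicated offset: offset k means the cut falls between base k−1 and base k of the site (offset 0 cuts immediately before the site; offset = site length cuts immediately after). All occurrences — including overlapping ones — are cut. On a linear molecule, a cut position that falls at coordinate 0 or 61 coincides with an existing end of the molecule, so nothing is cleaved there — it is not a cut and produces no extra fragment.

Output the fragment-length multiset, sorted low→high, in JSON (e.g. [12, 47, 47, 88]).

[6,7,8,9,14,17]

Per-enzyme occurrences:
  IvoIV TTTGGAT/7: at [2, 10, 48] ⇒ [9, 17, 55]
  QalX GAGGCGTT/6: at [18, 32] ⇒ [24, 38]
  JekIV (GCGTCACC, off=2): no sites

All cut coordinates (distinct, sorted): [9, 17, 24, 38, 55]

Fragments:
  [0,9): 9 bp
  [9,17): 8 bp
  [17,24): 7 bp
  [24,38): 14 bp
  [38,55): 17 bp
  [55,61): 6 bp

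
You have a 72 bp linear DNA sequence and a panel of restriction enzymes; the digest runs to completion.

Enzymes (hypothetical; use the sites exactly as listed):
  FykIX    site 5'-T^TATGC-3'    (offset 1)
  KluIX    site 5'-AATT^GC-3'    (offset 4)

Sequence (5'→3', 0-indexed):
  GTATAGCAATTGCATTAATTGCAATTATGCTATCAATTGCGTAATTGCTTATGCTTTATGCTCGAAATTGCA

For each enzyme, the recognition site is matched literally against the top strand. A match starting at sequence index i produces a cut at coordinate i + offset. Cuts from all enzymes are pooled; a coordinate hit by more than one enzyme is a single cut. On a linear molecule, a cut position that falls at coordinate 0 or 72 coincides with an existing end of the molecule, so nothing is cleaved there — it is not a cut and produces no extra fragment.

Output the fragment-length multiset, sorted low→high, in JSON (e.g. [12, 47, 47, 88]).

Scan for sites:
  FykIX (TTATGC, off=1): starts [24, 48, 55] → cuts [25, 49, 56]
  KluIX (AATTGC, off=4): starts [7, 16, 34, 42, 65] → cuts [11, 20, 38, 46, 69]

All cut coordinates (distinct, sorted): [11, 20, 25, 38, 46, 49, 56, 69]

Fragment lengths:
  [0,11): 11 bp
  [11,20): 9 bp
  [20,25): 5 bp
  [25,38): 13 bp
  [38,46): 8 bp
  [46,49): 3 bp
  [49,56): 7 bp
  [56,69): 13 bp
  [69,72): 3 bp

[3,3,5,7,8,9,11,13,13]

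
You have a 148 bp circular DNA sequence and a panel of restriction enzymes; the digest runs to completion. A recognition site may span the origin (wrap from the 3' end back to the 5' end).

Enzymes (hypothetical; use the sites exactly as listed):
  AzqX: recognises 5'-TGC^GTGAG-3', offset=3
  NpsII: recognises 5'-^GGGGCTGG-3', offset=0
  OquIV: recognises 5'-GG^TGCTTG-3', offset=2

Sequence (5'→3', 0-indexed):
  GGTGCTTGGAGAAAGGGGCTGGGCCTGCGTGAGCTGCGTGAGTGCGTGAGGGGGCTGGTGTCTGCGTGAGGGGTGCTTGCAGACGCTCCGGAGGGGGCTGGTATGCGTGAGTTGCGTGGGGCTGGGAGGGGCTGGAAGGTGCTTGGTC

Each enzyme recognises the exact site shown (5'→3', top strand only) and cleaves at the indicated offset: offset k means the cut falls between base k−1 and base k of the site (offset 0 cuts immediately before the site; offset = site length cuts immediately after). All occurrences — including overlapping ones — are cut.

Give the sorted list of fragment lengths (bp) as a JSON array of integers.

[5,8,8,9,10,11,11,12,12,13,14,15,20]

Site scan:
  AzqX (TGCGTGAG, off=3): starts [25, 34, 42, 62, 103] → cuts [28, 37, 45, 65, 106]
  NpsII (GGGGCTGG, off=0): starts [14, 50, 93, 117, 127] → cuts [14, 50, 93, 117, 127]
  OquIV (GGTGCTTG, off=2): starts [0, 71, 137] → cuts [2, 73, 139]

All cut coordinates (distinct, sorted): [2, 14, 28, 37, 45, 50, 65, 73, 93, 106, 117, 127, 139]

Fragment lengths:
  2→14: 12 bp
  14→28: 14 bp
  28→37: 9 bp
  37→45: 8 bp
  45→50: 5 bp
  50→65: 15 bp
  65→73: 8 bp
  73→93: 20 bp
  93→106: 13 bp
  106→117: 11 bp
  117→127: 10 bp
  127→139: 12 bp
  139→2 (wrap): 148-139+2 = 11 bp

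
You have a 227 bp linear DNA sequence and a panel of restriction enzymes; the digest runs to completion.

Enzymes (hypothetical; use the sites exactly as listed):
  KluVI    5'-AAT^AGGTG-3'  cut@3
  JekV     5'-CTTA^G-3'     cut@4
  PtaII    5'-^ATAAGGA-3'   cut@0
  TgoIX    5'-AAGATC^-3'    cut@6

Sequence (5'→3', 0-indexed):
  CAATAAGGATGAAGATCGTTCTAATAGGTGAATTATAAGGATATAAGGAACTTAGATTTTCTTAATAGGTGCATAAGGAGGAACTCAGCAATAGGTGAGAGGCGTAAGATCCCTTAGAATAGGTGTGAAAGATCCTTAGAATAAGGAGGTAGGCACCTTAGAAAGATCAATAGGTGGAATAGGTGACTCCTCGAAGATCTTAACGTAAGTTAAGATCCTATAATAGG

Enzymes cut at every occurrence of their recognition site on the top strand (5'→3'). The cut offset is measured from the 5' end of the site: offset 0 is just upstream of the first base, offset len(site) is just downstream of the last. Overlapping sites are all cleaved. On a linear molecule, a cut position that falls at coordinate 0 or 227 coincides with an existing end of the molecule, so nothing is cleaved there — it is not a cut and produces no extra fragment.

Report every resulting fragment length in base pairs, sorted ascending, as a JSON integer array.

Site scan:
  KluVI (AATAGGTG, off=3): starts [22, 63, 89, 117, 168, 177] → cuts [25, 66, 92, 120, 171, 180]
  JekV (CTTAG, off=4): starts [50, 112, 134, 156] → cuts [54, 116, 138, 160]
  PtaII (ATAAGGA, off=0): starts [2, 34, 42, 72, 140] → cuts [2, 34, 42, 72, 140]
  TgoIX (AAGATC, off=6): starts [11, 105, 128, 162, 193, 211] → cuts [17, 111, 134, 168, 199, 217]

Pooled cuts: [2, 17, 25, 34, 42, 54, 66, 72, 92, 111, 116, 120, 134, 138, 140, 160, 168, 171, 180, 199, 217]

Fragment lengths:
  [0,2): 2 bp
  [2,17): 15 bp
  [17,25): 8 bp
  [25,34): 9 bp
  [34,42): 8 bp
  [42,54): 12 bp
  [54,66): 12 bp
  [66,72): 6 bp
  [72,92): 20 bp
  [92,111): 19 bp
  [111,116): 5 bp
  [116,120): 4 bp
  [120,134): 14 bp
  [134,138): 4 bp
  [138,140): 2 bp
  [140,160): 20 bp
  [160,168): 8 bp
  [168,171): 3 bp
  [171,180): 9 bp
  [180,199): 19 bp
  [199,217): 18 bp
  [217,227): 10 bp

[2,2,3,4,4,5,6,8,8,8,9,9,10,12,12,14,15,18,19,19,20,20]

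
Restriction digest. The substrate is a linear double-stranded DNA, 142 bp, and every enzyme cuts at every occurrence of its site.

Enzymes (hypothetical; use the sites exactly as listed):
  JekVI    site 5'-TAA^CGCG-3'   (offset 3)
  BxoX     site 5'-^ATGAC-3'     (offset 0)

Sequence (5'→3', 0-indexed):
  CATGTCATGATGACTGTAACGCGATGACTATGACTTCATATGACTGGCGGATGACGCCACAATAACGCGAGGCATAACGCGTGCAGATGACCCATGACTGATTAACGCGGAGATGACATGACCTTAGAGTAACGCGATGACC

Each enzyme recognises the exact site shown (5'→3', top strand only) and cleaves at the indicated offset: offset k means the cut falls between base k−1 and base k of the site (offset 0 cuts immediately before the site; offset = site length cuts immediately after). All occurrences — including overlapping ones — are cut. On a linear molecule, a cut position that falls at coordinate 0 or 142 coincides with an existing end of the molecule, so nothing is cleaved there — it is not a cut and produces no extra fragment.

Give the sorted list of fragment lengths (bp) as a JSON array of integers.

[4,4,5,6,6,7,7,9,9,10,10,11,12,12,15,15]

Per-enzyme occurrences:
  JekVI TAACGCG/3: at [16, 62, 74, 102, 129] ⇒ [19, 65, 77, 105, 132]
  BxoX ATGAC/0: at [9, 23, 29, 39, 50, 86, 93, 112, 117, 136] ⇒ [9, 23, 29, 39, 50, 86, 93, 112, 117, 136]

All cut coordinates (distinct, sorted): [9, 19, 23, 29, 39, 50, 65, 77, 86, 93, 105, 112, 117, 132, 136]

Fragments:
  [0,9): 9 bp
  [9,19): 10 bp
  [19,23): 4 bp
  [23,29): 6 bp
  [29,39): 10 bp
  [39,50): 11 bp
  [50,65): 15 bp
  [65,77): 12 bp
  [77,86): 9 bp
  [86,93): 7 bp
  [93,105): 12 bp
  [105,112): 7 bp
  [112,117): 5 bp
  [117,132): 15 bp
  [132,136): 4 bp
  [136,142): 6 bp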